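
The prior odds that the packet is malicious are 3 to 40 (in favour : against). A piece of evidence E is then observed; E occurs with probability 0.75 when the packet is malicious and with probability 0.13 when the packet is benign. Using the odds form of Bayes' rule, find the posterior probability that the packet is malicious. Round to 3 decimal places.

Prior odds = 3/40 = 0.075000. In log-odds, ln(0.075000) = -2.5903.
Add log likelihood ratio: ln(5.7692) = 1.7525.
Posterior log-odds = -0.83773, so posterior odds = exp(-0.83773) = 0.43269. Converting, P(H|E) = 0.43269/1.4327 = 0.302.

Posterior probability ≈ 0.302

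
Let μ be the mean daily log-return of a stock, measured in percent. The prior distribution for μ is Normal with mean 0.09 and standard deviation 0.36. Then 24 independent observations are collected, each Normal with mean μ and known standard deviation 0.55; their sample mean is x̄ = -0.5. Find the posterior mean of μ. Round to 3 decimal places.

Posterior mean ≈ -0.448

With known σ, the Normal prior is conjugate. Weight on the data is w = (n/σ²)/(n/σ² + 1/τ₀²) = 79.3388/(79.3388+7.71605) = 0.91137.
Posterior mean = w·x̄ + (1−w)·μ₀ = 0.91137·-0.5 + 0.088634·0.09 = -0.448.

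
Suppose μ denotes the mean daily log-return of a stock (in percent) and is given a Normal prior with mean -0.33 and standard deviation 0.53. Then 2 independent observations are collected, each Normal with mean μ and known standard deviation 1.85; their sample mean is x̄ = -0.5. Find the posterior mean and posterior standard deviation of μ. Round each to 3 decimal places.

With known σ, the Normal prior is conjugate. Weight on the data is w = (n/σ²)/(n/σ² + 1/τ₀²) = 0.584368/(0.584368+3.55999) = 0.14100.
Posterior mean = w·x̄ + (1−w)·μ₀ = 0.14100·-0.5 + 0.85900·-0.33 = -0.354. Posterior variance = 1/(0.584368+3.55999) = 0.241292, so SD = 0.491.

Posterior mean ≈ -0.354; posterior SD ≈ 0.491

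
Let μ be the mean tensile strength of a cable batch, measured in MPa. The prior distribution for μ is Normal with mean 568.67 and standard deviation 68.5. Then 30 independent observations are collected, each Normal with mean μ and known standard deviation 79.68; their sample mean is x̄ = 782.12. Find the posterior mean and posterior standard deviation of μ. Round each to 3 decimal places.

Prior precision 1/τ₀² = 1/68.5² = 0.00021312; data precision n/σ² = 30/79.68² = 0.00472523.
Posterior precision = 0.00021312 + 0.00472523 = 0.00493834, giving posterior SD = 1/√0.00493834 = 14.230.
Posterior mean = (0.00021312·568.67 + 0.00472523·782.12) / 0.00493834 = 772.908.

Posterior mean ≈ 772.908; posterior SD ≈ 14.230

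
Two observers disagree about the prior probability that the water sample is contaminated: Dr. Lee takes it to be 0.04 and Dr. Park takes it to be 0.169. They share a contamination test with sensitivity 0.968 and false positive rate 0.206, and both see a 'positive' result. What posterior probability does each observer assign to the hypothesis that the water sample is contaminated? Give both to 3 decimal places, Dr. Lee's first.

The likelihood ratio for a 'positive' result is 0.968/0.206 = 4.6990.
Dr. Lee: prior odds 0.04/0.96 = 0.041667; posterior odds 0.19579; posterior probability 0.164.
Dr. Park: prior odds 0.169/0.831 = 0.20337; posterior odds 0.95564; posterior probability 0.489.

Dr. Lee: 0.164; Dr. Park: 0.489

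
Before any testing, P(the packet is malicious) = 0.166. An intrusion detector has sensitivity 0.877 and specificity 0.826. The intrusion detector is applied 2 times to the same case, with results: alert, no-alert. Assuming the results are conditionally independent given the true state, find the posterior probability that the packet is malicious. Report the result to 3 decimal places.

With H the event that the packet is malicious, the joint likelihood of the observed sequence is P(data|H) = 0.877·0.123 = 0.10787 and P(data|¬H) = 0.174·0.826 = 0.14372.
Bayes: P(H|data) = 0.166·0.10787 / (0.166·0.10787 + 0.834·0.14372) = 0.017907/0.13777 = 0.1300.

Posterior P(H) ≈ 0.130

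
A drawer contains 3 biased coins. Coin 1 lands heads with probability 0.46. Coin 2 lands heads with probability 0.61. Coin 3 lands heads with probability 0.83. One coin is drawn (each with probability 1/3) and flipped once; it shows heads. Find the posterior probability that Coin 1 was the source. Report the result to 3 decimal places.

Posterior probability ≈ 0.242

P(heads|C1) = 0.46; P(heads|C2) = 0.61; P(heads|C3) = 0.83.
Prior × likelihood for each source: 0.333333·0.46=0.1533, 0.333333·0.61=0.2033, 0.333333·0.83=0.2767. Summing gives P(heads) = 0.63333.
P(Coin 1 | heads) = 0.1533 / 0.63333 = 0.242.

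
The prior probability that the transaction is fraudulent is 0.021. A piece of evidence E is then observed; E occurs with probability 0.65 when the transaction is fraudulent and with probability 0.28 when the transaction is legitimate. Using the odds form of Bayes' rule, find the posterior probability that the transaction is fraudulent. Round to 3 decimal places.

Posterior probability ≈ 0.047

Prior odds = 0.021/(1−0.021) = 0.021450. In log-odds, ln(0.021450) = -3.8420.
Add log likelihood ratio: ln(2.3214) = 0.84218.
Posterior log-odds = -2.9998, so posterior odds = exp(-2.9998) = 0.049796. Converting, P(H|E) = 0.049796/1.0498 = 0.047.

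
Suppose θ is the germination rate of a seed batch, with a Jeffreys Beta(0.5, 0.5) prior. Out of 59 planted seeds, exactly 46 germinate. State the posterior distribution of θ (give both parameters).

The binomial likelihood is conjugate to the Beta prior: with 46 successes and 13 failures, the posterior is Beta(0.5+46, 0.5+13) = Beta(46.5, 13.5).

Posterior: Beta(46.5, 13.5)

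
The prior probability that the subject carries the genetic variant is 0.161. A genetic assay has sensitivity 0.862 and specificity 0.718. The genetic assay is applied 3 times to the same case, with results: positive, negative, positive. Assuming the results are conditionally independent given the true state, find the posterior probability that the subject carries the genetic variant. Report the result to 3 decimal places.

With H the event that the subject carries the genetic variant, the joint likelihood of the observed sequence is P(data|H) = 0.862·0.138·0.862 = 0.10254 and P(data|¬H) = 0.282·0.718·0.282 = 0.057098.
Bayes: P(H|data) = 0.161·0.10254 / (0.161·0.10254 + 0.839·0.057098) = 0.016509/0.064414 = 0.2563.

Posterior P(H) ≈ 0.256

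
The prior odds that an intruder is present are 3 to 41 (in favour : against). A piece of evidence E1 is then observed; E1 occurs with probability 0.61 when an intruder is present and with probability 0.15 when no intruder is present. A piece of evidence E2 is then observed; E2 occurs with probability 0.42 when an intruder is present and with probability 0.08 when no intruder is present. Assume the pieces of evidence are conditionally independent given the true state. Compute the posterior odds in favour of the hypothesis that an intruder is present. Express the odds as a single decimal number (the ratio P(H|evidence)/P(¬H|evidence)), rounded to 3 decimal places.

Prior odds = 3/41 = 0.073171.
Likelihood ratio for E1 = 0.61/0.15 = 4.0667.
Likelihood ratio for E2 = 0.42/0.08 = 5.2500.
Posterior odds = prior odds × LR₁ × LR₂ = 1.5622.

Posterior odds ≈ 1.562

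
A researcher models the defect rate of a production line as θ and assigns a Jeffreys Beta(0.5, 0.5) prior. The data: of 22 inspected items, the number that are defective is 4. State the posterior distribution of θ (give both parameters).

The binomial likelihood is conjugate to the Beta prior: with 4 successes and 18 failures, the posterior is Beta(0.5+4, 0.5+18) = Beta(4.5, 18.5).

Posterior: Beta(4.5, 18.5)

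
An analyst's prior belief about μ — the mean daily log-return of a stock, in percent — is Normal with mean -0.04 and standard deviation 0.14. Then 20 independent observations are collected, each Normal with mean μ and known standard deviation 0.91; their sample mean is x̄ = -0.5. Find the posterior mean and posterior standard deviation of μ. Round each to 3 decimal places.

Prior precision 1/τ₀² = 1/0.14² = 51.0204; data precision n/σ² = 20/0.91² = 24.1517.
Posterior precision = 51.0204 + 24.1517 = 75.1721, giving posterior SD = 1/√75.1721 = 0.115.
Posterior mean = (51.0204·-0.04 + 24.1517·-0.5) / 75.1721 = -0.188.

Posterior mean ≈ -0.188; posterior SD ≈ 0.115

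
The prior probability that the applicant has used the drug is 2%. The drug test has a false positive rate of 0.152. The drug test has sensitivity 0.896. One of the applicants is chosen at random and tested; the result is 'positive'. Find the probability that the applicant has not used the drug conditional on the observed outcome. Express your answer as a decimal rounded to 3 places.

P(¬H | E) ≈ 0.893

Write H for 'the applicant has used the drug'. Prior odds H:¬H = 0.02/0.98 = 0.020408. For the 'positive' outcome, the likelihood ratio is 0.896/0.152 = 5.8947.
Posterior odds = 0.020408 × 5.8947 = 0.12030, so P(H|E) = 0.12030/(1+0.12030) = 0.107. Then P(¬H|E) = 1 − 0.107 = 0.893.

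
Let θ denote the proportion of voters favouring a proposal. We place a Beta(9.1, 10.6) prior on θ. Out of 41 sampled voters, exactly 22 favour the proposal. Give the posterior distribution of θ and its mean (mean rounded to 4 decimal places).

Posterior: Beta(31.1, 29.6); mean ≈ 0.5124

The binomial likelihood is conjugate to the Beta prior: with 22 successes and 19 failures, the posterior is Beta(9.1+22, 10.6+19) = Beta(31.1, 29.6).
E[θ | data] = 31.1/(31.1+29.6) = 0.5124.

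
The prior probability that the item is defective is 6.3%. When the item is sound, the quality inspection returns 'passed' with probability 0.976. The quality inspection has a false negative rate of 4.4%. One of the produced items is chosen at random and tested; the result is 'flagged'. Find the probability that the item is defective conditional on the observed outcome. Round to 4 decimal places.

Let H be the event that the item is defective. P(H) = 0.063, so P(¬H) = 0.937. With E the 'flagged' result, P(E|H) = 0.956 and P(E|¬H) = 0.024.
P(E) = 0.956·0.063 + 0.024·0.937 = 0.060228 + 0.022488 = 0.082716.
By Bayes' theorem, P(H|E) = 0.060228 / 0.082716 = 0.7281.

P(H | E) ≈ 0.7281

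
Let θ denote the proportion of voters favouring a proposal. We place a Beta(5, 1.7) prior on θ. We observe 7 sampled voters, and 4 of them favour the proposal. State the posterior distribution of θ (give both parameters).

The binomial likelihood is conjugate to the Beta prior: with 4 successes and 3 failures, the posterior is Beta(5+4, 1.7+3) = Beta(9, 4.7).

Posterior: Beta(9, 4.7)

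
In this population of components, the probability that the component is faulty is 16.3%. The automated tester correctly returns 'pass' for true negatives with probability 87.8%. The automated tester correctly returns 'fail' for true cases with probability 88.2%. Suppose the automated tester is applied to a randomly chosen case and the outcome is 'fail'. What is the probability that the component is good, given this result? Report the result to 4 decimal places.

Let H be the event that the component is faulty. P(H) = 0.163, so P(¬H) = 0.837. With E the 'fail' result, P(E|H) = 0.882 and P(E|¬H) = 0.122.
P(E) = 0.882·0.163 + 0.122·0.837 = 0.14377 + 0.10211 = 0.24588.
By Bayes' theorem, P(H|E) = 0.14377 / 0.24588 = 0.5847. Hence P(¬H|E) = 1 − 0.5847 = 0.4153.

P(¬H | E) ≈ 0.4153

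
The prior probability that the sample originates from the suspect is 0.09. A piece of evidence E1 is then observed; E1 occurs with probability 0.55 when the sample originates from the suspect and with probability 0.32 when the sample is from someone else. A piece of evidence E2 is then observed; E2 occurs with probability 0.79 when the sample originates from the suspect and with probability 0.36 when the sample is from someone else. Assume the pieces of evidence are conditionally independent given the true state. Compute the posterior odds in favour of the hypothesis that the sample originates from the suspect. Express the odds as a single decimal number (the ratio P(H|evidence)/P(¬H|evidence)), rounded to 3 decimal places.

Posterior odds ≈ 0.373

Prior odds = 0.09/(1−0.09) = 0.098901. In log-odds, ln(0.098901) = -2.3136.
Add log likelihood ratios: ln(1.7188) + ln(2.1944) = 1.3275.
Posterior log-odds = -0.98611, so posterior odds = exp(-0.98611) = 0.37303.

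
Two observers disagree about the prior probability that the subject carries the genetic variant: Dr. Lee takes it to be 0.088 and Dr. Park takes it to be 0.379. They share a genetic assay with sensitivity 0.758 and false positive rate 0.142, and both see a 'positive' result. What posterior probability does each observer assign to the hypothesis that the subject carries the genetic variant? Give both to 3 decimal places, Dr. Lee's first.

Dr. Lee: 0.340; Dr. Park: 0.765

P('+'|H) = 0.758, P('+'|¬H) = 0.142.
Dr. Lee: numerator 0.758·0.088 = 0.066704; evidence = 0.066704+0.142·0.912 = 0.19621; posterior = 0.340.
Dr. Park: numerator 0.758·0.379 = 0.28728; evidence = 0.28728+0.142·0.621 = 0.37546; posterior = 0.765.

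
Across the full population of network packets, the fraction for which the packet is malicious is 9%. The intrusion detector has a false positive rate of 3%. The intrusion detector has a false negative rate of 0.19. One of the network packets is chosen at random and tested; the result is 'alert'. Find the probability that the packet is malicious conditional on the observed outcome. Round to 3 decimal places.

Let H be the event that the packet is malicious. P(H) = 0.09, so P(¬H) = 0.91. With E the 'alert' result, P(E|H) = 0.81 and P(E|¬H) = 0.03.
P(E) = 0.81·0.09 + 0.03·0.91 = 0.072900 + 0.027300 = 0.10020.
By Bayes' theorem, P(H|E) = 0.072900 / 0.10020 = 0.728.

P(H | E) ≈ 0.728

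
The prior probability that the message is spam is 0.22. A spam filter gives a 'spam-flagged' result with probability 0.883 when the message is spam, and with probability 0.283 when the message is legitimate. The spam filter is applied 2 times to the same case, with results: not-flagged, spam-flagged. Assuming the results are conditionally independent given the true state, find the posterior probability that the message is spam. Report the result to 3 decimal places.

Posterior P(H) ≈ 0.126

With H the event that the message is spam, the joint likelihood of the observed sequence is P(data|H) = 0.117·0.883 = 0.10331 and P(data|¬H) = 0.717·0.283 = 0.20291.
Bayes: P(H|data) = 0.22·0.10331 / (0.22·0.10331 + 0.78·0.20291) = 0.022728/0.18100 = 0.1256.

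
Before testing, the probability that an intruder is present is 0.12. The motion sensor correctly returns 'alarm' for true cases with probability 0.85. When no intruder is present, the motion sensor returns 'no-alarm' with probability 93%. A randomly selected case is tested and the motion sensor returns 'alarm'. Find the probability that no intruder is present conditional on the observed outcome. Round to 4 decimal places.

Write H for 'an intruder is present'. Prior odds H:¬H = 0.12/0.88 = 0.13636. For the 'alarm' outcome, the likelihood ratio is 0.85/0.07 = 12.143.
Posterior odds = 0.13636 × 12.143 = 1.6558, so P(H|E) = 1.6558/(1+1.6558) = 0.6235. Then P(¬H|E) = 1 − 0.6235 = 0.3765.

P(¬H | E) ≈ 0.3765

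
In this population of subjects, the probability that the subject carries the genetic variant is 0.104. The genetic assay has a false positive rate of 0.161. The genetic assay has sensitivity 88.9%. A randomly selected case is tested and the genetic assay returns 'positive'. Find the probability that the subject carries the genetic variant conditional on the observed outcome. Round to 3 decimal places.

P(H | E) ≈ 0.391

Write H for 'the subject carries the genetic variant'. Prior odds H:¬H = 0.104/0.896 = 0.11607. For the 'positive' outcome, the likelihood ratio is 0.889/0.161 = 5.5217.
Posterior odds = 0.11607 × 5.5217 = 0.64092, so P(H|E) = 0.64092/(1+0.64092) = 0.391.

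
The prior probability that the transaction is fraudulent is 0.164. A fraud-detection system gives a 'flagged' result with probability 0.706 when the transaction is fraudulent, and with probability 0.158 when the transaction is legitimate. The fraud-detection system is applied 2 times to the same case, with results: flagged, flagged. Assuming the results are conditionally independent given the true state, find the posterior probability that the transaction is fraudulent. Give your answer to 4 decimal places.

Posterior P(H) ≈ 0.7966

With H the event that the transaction is fraudulent, the joint likelihood of the observed sequence is P(data|H) = 0.706·0.706 = 0.49844 and P(data|¬H) = 0.158·0.158 = 0.024964.
Bayes: P(H|data) = 0.164·0.49844 / (0.164·0.49844 + 0.836·0.024964) = 0.081744/0.10261 = 0.7966.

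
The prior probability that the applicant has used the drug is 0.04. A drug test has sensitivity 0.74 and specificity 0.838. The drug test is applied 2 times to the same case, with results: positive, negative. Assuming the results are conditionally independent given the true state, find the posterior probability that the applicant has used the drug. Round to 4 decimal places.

Posterior P(H) ≈ 0.0558

With H the event that the applicant has used the drug, the joint likelihood of the observed sequence is P(data|H) = 0.74·0.26 = 0.19240 and P(data|¬H) = 0.162·0.838 = 0.13576.
Bayes: P(H|data) = 0.04·0.19240 / (0.04·0.19240 + 0.96·0.13576) = 0.0076960/0.13802 = 0.0558.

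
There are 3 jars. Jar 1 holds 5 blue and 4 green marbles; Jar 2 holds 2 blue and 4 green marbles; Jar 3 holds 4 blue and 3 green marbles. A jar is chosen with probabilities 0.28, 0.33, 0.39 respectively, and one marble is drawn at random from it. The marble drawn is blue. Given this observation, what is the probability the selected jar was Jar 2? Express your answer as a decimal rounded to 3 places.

Posterior probability ≈ 0.225

P(blue|Jar 1) = 0.5556; P(blue|Jar 2) = 0.3333; P(blue|Jar 3) = 0.5714.
Prior × likelihood for each source: 0.28·0.5556=0.1556, 0.33·0.3333=0.1100, 0.39·0.5714=0.2229. Summing gives P(blue) = 0.48841.
P(Jar 2 | blue) = 0.1100 / 0.48841 = 0.225.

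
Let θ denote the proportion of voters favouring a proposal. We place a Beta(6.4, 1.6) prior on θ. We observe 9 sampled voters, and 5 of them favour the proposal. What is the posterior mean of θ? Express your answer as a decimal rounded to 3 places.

Posterior mean ≈ 0.671

Observing 5 successes and 4 failures updates Beta(6.4, 1.6) by adding the success and failure counts to the two shape parameters: α = 6.4+5 = 11.4, β = 1.6+4 = 5.6.
E[θ | data] = 11.4/(11.4+5.6) = 0.671.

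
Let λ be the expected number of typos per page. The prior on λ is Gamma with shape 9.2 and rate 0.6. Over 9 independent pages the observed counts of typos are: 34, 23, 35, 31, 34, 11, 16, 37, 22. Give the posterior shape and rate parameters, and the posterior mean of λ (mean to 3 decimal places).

Total count ∑xᵢ = 243 over n = 9 pages.
Gamma is conjugate to the Poisson likelihood: posterior is Gamma(shape = 9.2+243 = 252.2, rate = 0.6+9 = 9.6).
E[λ | data] = 252.2/9.6 = 26.271.

Posterior: Gamma(shape=252.2, rate=9.6); mean ≈ 26.271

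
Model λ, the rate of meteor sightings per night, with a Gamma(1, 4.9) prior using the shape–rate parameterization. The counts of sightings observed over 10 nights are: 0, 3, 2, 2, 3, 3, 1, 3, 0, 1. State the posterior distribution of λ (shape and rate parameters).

The Poisson likelihood adds the total count to the shape and the number of exposure periods to the rate. Here ∑xᵢ = 18 and n = 10, so shape 1→19 and rate 4.9→14.9.

Posterior: Gamma(shape=19, rate=14.9)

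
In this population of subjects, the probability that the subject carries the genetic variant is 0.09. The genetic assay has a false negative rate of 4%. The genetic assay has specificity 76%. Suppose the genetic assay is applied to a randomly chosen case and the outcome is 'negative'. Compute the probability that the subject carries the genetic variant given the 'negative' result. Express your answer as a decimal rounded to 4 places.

Write H for 'the subject carries the genetic variant'. Prior odds H:¬H = 0.09/0.91 = 0.098901. For the 'negative' outcome, the likelihood ratio is 0.04/0.76 = 0.052632.
Posterior odds = 0.098901 × 0.052632 = 0.0052053, so P(H|E) = 0.0052053/(1+0.0052053) = 0.0052.

P(H | E) ≈ 0.0052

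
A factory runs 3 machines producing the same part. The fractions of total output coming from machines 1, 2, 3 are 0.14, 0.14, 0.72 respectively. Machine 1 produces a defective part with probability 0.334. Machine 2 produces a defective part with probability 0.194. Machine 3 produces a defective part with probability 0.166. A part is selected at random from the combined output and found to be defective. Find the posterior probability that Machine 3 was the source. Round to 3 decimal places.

Tabulate prior·likelihood by source: [1] prior 0.14, lik 0.334, product 0.04676; [2] prior 0.14, lik 0.194, product 0.02716; [3] prior 0.72, lik 0.166, product 0.1195.
Normalizing constant = 0.19344; the posterior for Machine 3 is its product over the sum, 0.1195/0.19344 = 0.618.

Posterior probability ≈ 0.618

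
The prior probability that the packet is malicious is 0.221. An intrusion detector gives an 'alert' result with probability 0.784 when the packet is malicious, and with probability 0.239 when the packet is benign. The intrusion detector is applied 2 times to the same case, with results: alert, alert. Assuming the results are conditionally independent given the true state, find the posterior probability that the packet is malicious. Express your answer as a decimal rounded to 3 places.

With H the event that the packet is malicious, the joint likelihood of the observed sequence is P(data|H) = 0.784·0.784 = 0.61466 and P(data|¬H) = 0.239·0.239 = 0.057121.
Bayes: P(H|data) = 0.221·0.61466 / (0.221·0.61466 + 0.779·0.057121) = 0.13584/0.18034 = 0.7533.

Posterior P(H) ≈ 0.753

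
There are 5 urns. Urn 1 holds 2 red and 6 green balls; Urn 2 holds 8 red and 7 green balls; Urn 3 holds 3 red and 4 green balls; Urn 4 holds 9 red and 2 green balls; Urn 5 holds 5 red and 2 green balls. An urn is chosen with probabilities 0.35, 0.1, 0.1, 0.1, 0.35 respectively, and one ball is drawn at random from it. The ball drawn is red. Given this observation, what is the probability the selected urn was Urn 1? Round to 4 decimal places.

P(red|Urn 1) = 0.25; P(red|Urn 2) = 0.5333; P(red|Urn 3) = 0.4286; P(red|Urn 4) = 0.8182; P(red|Urn 5) = 0.7143.
Prior × likelihood for each source: 0.35·0.25=0.08750, 0.1·0.5333=0.05333, 0.1·0.4286=0.04286, 0.1·0.8182=0.08182, 0.35·0.7143=0.2500. Summing gives P(red) = 0.51551.
P(Urn 1 | red) = 0.08750 / 0.51551 = 0.1697.

Posterior probability ≈ 0.1697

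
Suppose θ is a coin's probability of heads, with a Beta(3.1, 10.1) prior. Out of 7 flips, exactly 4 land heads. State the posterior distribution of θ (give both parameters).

Posterior: Beta(7.1, 13.1)

The binomial likelihood is conjugate to the Beta prior: with 4 successes and 3 failures, the posterior is Beta(3.1+4, 10.1+3) = Beta(7.1, 13.1).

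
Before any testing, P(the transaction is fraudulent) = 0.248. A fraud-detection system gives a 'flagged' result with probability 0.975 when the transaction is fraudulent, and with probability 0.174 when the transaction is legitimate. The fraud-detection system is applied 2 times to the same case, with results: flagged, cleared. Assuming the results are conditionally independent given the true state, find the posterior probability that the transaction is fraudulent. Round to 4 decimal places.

With H the event that the transaction is fraudulent, the joint likelihood of the observed sequence is P(data|H) = 0.975·0.025 = 0.024375 and P(data|¬H) = 0.174·0.826 = 0.14372.
Bayes: P(H|data) = 0.248·0.024375 / (0.248·0.024375 + 0.752·0.14372) = 0.0060450/0.11413 = 0.0530.

Posterior P(H) ≈ 0.0530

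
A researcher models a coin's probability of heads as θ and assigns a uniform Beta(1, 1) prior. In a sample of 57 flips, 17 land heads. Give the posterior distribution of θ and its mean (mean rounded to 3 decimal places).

Posterior: Beta(18, 41); mean ≈ 0.305

Observing 17 successes and 40 failures updates Beta(1, 1) by adding the success and failure counts to the two shape parameters: α = 1+17 = 18, β = 1+40 = 41.
Posterior mean = α/(α+β) = 18/59 = 0.305.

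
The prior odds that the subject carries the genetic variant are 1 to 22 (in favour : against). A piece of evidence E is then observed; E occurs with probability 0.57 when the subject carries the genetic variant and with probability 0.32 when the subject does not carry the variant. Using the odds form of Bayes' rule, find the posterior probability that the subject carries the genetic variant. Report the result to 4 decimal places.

Prior odds = 1/22 = 0.045455. In log-odds, ln(0.045455) = -3.0910.
Add log likelihood ratio: ln(1.7812) = 0.57732.
Posterior log-odds = -2.5137, so posterior odds = exp(-2.5137) = 0.080966. Converting, P(H|E) = 0.080966/1.0810 = 0.0749.

Posterior probability ≈ 0.0749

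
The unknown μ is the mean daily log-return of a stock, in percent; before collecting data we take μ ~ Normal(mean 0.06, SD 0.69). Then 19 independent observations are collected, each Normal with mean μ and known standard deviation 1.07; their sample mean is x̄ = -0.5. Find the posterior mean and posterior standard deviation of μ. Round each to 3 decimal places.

Posterior mean ≈ -0.437; posterior SD ≈ 0.231

With known σ, the Normal prior is conjugate. Weight on the data is w = (n/σ²)/(n/σ² + 1/τ₀²) = 16.5953/(16.5953+2.10040) = 0.88765.
Posterior mean = w·x̄ + (1−w)·μ₀ = 0.88765·-0.5 + 0.11235·0.06 = -0.437. Posterior variance = 1/(16.5953+2.10040) = 0.0534881, so SD = 0.231.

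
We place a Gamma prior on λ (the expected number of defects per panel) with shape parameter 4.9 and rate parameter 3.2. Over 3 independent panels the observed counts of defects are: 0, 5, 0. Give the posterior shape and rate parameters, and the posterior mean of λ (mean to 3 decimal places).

Posterior: Gamma(shape=9.9, rate=6.2); mean ≈ 1.597

Total count ∑xᵢ = 5 over n = 3 panels.
Gamma is conjugate to the Poisson likelihood: posterior is Gamma(shape = 4.9+5 = 9.9, rate = 3.2+3 = 6.2).
Posterior mean = shape/rate = 9.9/6.2 = 1.597.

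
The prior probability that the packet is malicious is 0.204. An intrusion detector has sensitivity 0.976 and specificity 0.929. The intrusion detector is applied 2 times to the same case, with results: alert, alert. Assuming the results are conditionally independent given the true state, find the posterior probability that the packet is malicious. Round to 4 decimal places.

With H the event that the packet is malicious, the joint likelihood of the observed sequence is P(data|H) = 0.976·0.976 = 0.95258 and P(data|¬H) = 0.071·0.071 = 0.0050410.
Bayes: P(H|data) = 0.204·0.95258 / (0.204·0.95258 + 0.796·0.0050410) = 0.19433/0.19834 = 0.9798.

Posterior P(H) ≈ 0.9798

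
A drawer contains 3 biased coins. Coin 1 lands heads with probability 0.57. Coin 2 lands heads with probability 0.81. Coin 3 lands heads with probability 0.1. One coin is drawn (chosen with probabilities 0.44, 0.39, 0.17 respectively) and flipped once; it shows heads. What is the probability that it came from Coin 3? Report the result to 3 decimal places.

P(heads|C1) = 0.57; P(heads|C2) = 0.81; P(heads|C3) = 0.1.
Prior × likelihood for each source: 0.44·0.57=0.2508, 0.39·0.81=0.3159, 0.17·0.1=0.01700. Summing gives P(heads) = 0.58370.
P(Coin 3 | heads) = 0.01700 / 0.58370 = 0.029.

Posterior probability ≈ 0.029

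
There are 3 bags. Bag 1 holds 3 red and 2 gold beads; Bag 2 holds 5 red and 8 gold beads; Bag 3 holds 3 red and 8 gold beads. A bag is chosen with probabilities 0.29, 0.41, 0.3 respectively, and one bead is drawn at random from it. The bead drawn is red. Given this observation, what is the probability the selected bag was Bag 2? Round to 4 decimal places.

Tabulate prior·likelihood by source: [1] prior 0.29, lik 0.6, product 0.1740; [2] prior 0.41, lik 0.3846, product 0.1577; [3] prior 0.3, lik 0.2727, product 0.08182.
Normalizing constant = 0.41351; the posterior for Bag 2 is its product over the sum, 0.1577/0.41351 = 0.3814.

Posterior probability ≈ 0.3814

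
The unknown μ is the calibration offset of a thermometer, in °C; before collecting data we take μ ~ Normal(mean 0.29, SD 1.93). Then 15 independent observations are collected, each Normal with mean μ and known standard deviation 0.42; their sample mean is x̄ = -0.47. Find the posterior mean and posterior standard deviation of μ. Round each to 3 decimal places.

Posterior mean ≈ -0.468; posterior SD ≈ 0.108

Prior precision 1/τ₀² = 1/1.93² = 0.268464; data precision n/σ² = 15/0.42² = 85.0340.
Posterior precision = 0.268464 + 85.0340 = 85.3025, giving posterior SD = 1/√85.3025 = 0.108.
Posterior mean = (0.268464·0.29 + 85.0340·-0.47) / 85.3025 = -0.468.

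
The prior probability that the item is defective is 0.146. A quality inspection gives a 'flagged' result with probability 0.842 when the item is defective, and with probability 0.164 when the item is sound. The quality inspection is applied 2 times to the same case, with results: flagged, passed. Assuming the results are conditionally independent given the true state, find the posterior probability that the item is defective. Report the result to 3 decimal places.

Posterior P(H) ≈ 0.142

Let H be the event that the item is defective; start with P(H) = 0.146. P('flagged'|H) = 0.842, P('flagged'|¬H) = 0.164.
Update on result 1 ('flagged'): P(H) ← 0.842·0.1460 / (0.842·0.1460 + 0.164·0.8540) = 0.12293/0.26299 = 0.4674.
Update on result 2 ('passed'): P(H) ← 0.158·0.4674 / (0.158·0.4674 + 0.836·0.5326) = 0.073856/0.51907 = 0.1423.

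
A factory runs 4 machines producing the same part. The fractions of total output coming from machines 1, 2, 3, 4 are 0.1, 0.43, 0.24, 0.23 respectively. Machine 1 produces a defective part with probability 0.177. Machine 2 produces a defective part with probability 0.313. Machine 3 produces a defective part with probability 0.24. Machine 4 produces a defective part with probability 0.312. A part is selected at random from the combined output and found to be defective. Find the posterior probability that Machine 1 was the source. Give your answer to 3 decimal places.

Posterior probability ≈ 0.063

Tabulate prior·likelihood by source: [1] prior 0.1, lik 0.177, product 0.01770; [2] prior 0.43, lik 0.313, product 0.1346; [3] prior 0.24, lik 0.24, product 0.05760; [4] prior 0.23, lik 0.312, product 0.07176.
Normalizing constant = 0.28165; the posterior for Machine 1 is its product over the sum, 0.01770/0.28165 = 0.063.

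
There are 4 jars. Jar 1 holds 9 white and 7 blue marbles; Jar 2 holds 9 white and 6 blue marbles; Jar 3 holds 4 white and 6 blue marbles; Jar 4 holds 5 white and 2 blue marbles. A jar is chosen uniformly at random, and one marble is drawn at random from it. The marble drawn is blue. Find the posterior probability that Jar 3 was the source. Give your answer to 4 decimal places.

Tabulate prior·likelihood by source: [1] prior 0.25, lik 0.4375, product 0.1094; [2] prior 0.25, lik 0.4, product 0.1000; [3] prior 0.25, lik 0.6, product 0.1500; [4] prior 0.25, lik 0.2857, product 0.07143.
Normalizing constant = 0.43080; the posterior for Jar 3 is its product over the sum, 0.1500/0.43080 = 0.3482.

Posterior probability ≈ 0.3482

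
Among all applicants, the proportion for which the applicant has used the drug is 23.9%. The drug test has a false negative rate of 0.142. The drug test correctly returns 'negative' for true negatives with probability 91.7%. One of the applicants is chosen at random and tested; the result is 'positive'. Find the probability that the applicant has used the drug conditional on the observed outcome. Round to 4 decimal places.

Write H for 'the applicant has used the drug'. Prior odds H:¬H = 0.239/0.761 = 0.31406. For the 'positive' outcome, the likelihood ratio is 0.858/0.083 = 10.337.
Posterior odds = 0.31406 × 10.337 = 3.2466, so P(H|E) = 3.2466/(1+3.2466) = 0.7645.

P(H | E) ≈ 0.7645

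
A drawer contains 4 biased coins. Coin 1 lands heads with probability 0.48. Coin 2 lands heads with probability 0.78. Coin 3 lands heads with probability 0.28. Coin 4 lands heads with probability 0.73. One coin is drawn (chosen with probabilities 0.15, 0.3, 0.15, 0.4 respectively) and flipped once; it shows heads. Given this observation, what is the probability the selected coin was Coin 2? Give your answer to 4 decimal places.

Tabulate prior·likelihood by source: [1] prior 0.15, lik 0.48, product 0.07200; [2] prior 0.3, lik 0.78, product 0.2340; [3] prior 0.15, lik 0.28, product 0.04200; [4] prior 0.4, lik 0.73, product 0.2920.
Normalizing constant = 0.64000; the posterior for Coin 2 is its product over the sum, 0.2340/0.64000 = 0.3656.

Posterior probability ≈ 0.3656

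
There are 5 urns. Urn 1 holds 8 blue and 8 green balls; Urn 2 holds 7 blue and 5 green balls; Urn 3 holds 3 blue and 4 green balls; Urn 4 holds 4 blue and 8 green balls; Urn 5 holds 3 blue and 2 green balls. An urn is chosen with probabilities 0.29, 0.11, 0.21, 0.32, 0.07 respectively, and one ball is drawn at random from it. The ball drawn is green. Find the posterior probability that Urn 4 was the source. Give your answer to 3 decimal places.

Tabulate prior·likelihood by source: [1] prior 0.29, lik 0.5, product 0.1450; [2] prior 0.11, lik 0.4167, product 0.04583; [3] prior 0.21, lik 0.5714, product 0.1200; [4] prior 0.32, lik 0.6667, product 0.2133; [5] prior 0.07, lik 0.4, product 0.02800.
Normalizing constant = 0.55217; the posterior for Urn 4 is its product over the sum, 0.2133/0.55217 = 0.386.

Posterior probability ≈ 0.386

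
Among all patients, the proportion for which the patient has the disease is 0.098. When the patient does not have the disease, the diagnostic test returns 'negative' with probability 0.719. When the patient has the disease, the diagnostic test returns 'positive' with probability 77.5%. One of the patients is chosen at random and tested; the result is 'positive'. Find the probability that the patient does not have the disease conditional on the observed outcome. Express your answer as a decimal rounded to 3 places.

Let H be the event that the patient has the disease. P(H) = 0.098, so P(¬H) = 0.902. With E the 'positive' result, P(E|H) = 0.775 and P(E|¬H) = 0.281.
P(E) = 0.775·0.098 + 0.281·0.902 = 0.075950 + 0.25346 = 0.32941.
By Bayes' theorem, P(H|E) = 0.075950 / 0.32941 = 0.231. Hence P(¬H|E) = 1 − 0.231 = 0.769.

P(¬H | E) ≈ 0.769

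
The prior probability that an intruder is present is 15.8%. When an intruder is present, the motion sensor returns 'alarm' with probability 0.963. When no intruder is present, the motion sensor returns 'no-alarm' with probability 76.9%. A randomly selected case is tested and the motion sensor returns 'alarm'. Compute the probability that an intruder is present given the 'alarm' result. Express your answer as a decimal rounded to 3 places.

P(H | E) ≈ 0.439

Let H be the event that an intruder is present. P(H) = 0.158, so P(¬H) = 0.842. With E the 'alarm' result, P(E|H) = 0.963 and P(E|¬H) = 0.231.
P(E) = 0.963·0.158 + 0.231·0.842 = 0.15215 + 0.19450 = 0.34666.
By Bayes' theorem, P(H|E) = 0.15215 / 0.34666 = 0.439.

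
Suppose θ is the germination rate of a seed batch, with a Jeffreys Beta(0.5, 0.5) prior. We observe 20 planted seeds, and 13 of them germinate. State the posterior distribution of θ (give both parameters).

Posterior: Beta(13.5, 7.5)

The binomial likelihood is conjugate to the Beta prior: with 13 successes and 7 failures, the posterior is Beta(0.5+13, 0.5+7) = Beta(13.5, 7.5).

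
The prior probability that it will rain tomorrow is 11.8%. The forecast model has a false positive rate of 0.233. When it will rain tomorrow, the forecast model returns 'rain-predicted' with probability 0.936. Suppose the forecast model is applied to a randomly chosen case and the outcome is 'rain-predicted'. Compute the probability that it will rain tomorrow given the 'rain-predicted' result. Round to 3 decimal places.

Let H be the event that it will rain tomorrow. P(H) = 0.118, so P(¬H) = 0.882. With E the 'rain-predicted' result, P(E|H) = 0.936 and P(E|¬H) = 0.233.
P(E) = 0.936·0.118 + 0.233·0.882 = 0.11045 + 0.20551 = 0.31595.
By Bayes' theorem, P(H|E) = 0.11045 / 0.31595 = 0.350.

P(H | E) ≈ 0.350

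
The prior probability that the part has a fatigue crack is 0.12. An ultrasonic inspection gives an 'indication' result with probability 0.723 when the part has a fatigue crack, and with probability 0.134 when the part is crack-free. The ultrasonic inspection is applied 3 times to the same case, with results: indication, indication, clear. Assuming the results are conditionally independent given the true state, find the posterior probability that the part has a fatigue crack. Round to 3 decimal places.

Posterior P(H) ≈ 0.559

With H the event that the part has a fatigue crack, the joint likelihood of the observed sequence is P(data|H) = 0.723·0.723·0.277 = 0.14480 and P(data|¬H) = 0.134·0.134·0.866 = 0.015550.
Bayes: P(H|data) = 0.12·0.14480 / (0.12·0.14480 + 0.88·0.015550) = 0.017376/0.031059 = 0.5594.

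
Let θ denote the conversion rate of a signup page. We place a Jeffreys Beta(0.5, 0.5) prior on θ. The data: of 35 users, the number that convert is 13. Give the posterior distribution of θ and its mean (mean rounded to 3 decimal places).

Posterior: Beta(13.5, 22.5); mean ≈ 0.375

The binomial likelihood is conjugate to the Beta prior: with 13 successes and 22 failures, the posterior is Beta(0.5+13, 0.5+22) = Beta(13.5, 22.5).
E[θ | data] = 13.5/(13.5+22.5) = 0.375.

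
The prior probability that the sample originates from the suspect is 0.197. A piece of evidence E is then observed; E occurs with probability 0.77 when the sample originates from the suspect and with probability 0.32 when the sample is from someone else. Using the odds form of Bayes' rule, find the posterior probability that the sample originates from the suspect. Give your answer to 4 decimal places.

Prior odds = 0.197/(1−0.197) = 0.24533. In log-odds, ln(0.24533) = -1.4052.
Add log likelihood ratio: ln(2.4062) = 0.87807.
Posterior log-odds = -0.52708, so posterior odds = exp(-0.52708) = 0.59033. Converting, P(H|E) = 0.59033/1.5903 = 0.3712.

Posterior probability ≈ 0.3712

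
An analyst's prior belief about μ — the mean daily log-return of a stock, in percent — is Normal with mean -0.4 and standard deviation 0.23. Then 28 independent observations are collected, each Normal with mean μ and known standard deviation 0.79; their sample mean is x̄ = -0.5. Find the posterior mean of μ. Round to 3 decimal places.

Prior precision 1/τ₀² = 1/0.23² = 18.9036; data precision n/σ² = 28/0.79² = 44.8646.
Posterior precision = 18.9036 + 44.8646 = 63.7682.
Posterior mean = (18.9036·-0.4 + 44.8646·-0.5) / 63.7682 = -0.470.

Posterior mean ≈ -0.470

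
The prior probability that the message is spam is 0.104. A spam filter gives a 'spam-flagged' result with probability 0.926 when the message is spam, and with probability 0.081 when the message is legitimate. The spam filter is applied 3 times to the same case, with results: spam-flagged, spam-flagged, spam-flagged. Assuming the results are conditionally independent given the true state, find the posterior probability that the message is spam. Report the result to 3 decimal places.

Let H be the event that the message is spam; start with P(H) = 0.104. P('spam-flagged'|H) = 0.926, P('spam-flagged'|¬H) = 0.081.
Update on result 1 ('spam-flagged'): P(H) ← 0.926·0.1040 / (0.926·0.1040 + 0.081·0.8960) = 0.096304/0.16888 = 0.5703.
Update on result 2 ('spam-flagged'): P(H) ← 0.926·0.5703 / (0.926·0.5703 + 0.081·0.4297) = 0.52805/0.56286 = 0.9382.
Update on result 3 ('spam-flagged'): P(H) ← 0.926·0.9382 / (0.926·0.9382 + 0.081·0.0618) = 0.86873/0.87374 = 0.9943.

Posterior P(H) ≈ 0.994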